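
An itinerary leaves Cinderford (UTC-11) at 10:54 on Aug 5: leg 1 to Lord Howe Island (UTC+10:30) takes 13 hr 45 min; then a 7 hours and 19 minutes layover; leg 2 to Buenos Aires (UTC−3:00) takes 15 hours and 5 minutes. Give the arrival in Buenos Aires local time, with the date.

07:03 on Aug 7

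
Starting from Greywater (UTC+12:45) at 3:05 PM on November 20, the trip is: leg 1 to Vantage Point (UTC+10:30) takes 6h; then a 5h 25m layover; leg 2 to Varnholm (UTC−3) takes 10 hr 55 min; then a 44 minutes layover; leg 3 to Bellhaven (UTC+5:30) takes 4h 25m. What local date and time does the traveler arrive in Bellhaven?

11:19 AM on November 21

Convert departure to UTC: 3:05 PM − 12:45 = 2:20 AM UTC on Nov 20.
Add 6 hours leg 1 → 8:20 AM UTC.
Add 5 hours 25 minutes layover in Vantage Point → 1:45 PM UTC.
Add 10 hours and 55 minutes leg 2 → 12:40 AM UTC (Nov 21).
Add 44 minutes layover in Varnholm → 1:24 AM UTC.
Add 4 hours 25 minutes leg 3 → 5:49 AM UTC.
Bellhaven is UTC+5:30, so local arrival = 5:49 AM + 5:30 = 11:19 AM on Nov 21.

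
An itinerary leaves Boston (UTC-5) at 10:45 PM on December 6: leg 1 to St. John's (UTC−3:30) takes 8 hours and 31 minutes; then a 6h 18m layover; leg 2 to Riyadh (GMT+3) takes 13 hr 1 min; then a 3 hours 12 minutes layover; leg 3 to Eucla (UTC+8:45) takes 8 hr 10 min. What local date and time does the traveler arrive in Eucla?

3:42 AM on December 9

Convert departure to UTC: 10:45 PM + 5:00 = 3:45 AM UTC on Dec 7.
Add 8 hours 31 minutes leg 1 → 12:16 PM UTC.
Add 6 hours 18 minutes layover in St. John's → 6:34 PM UTC.
Add 13 hours and 1 minute leg 2 → 7:35 AM UTC (Dec 8).
Add 3 hours 12 minutes layover in Riyadh → 10:47 AM UTC.
Add 8 hours 10 minutes leg 3 → 6:57 PM UTC.
Eucla is UTC+8:45, so local arrival = 6:57 PM + 8:45 = 3:42 AM on Dec 9.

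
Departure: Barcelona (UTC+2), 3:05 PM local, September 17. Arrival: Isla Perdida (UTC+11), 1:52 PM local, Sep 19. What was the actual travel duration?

Isla Perdida is 9:00 ahead of Barcelona.
Clock-face elapsed time (ignoring zones) is 46 hours 47 minutes.
Actual elapsed = 46 hours 47 minutes − 9:00 = 37 hours 47 minutes.

37 hours 47 minutes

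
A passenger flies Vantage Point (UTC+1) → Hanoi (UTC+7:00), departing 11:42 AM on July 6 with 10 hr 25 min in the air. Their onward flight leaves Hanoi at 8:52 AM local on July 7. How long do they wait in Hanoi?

Convert departure to UTC: 11:42 AM − 1:00 = 10:42 AM UTC on Jul 6.
Add 10 hours and 25 minutes flight time → 9:07 PM UTC.
Hanoi is UTC+7:00, so local arrival = 9:07 PM + 7:00 = 4:07 AM on Jul 7.
Layover = 8:52 AM − 4:07 AM = 4 hours 45 minutes.

4 hours 45 minutes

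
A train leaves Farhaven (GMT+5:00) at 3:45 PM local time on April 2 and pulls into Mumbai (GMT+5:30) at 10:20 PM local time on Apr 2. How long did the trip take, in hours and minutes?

6 hours 5 minutes

Mumbai is 0:30 ahead of Farhaven.
Clock-face elapsed time (ignoring zones) is 6 hours 35 minutes.
Actual elapsed = 6 hours 35 minutes − 0:30 = 6 hours 5 minutes.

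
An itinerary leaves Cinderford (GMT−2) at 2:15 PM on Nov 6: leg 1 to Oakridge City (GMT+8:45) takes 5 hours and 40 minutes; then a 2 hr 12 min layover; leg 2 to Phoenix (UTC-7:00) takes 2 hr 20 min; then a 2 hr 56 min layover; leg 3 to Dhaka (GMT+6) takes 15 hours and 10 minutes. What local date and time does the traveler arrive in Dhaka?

2:33 AM on Nov 8

Convert departure to UTC: 2:15 PM + 2:00 = 4:15 PM UTC on Nov 6.
Add 5 hours 40 minutes leg 1 → 9:55 PM UTC.
Add 2 hours and 12 minutes layover in Oakridge City → 12:07 AM UTC (Nov 7).
Add 2 hours 20 minutes leg 2 → 2:27 AM UTC.
Add 2 hours 56 minutes layover in Phoenix → 5:23 AM UTC.
Add 15 hours and 10 minutes leg 3 → 8:33 PM UTC.
Dhaka is UTC+6:00, so local arrival = 8:33 PM + 6:00 = 2:33 AM on Nov 8.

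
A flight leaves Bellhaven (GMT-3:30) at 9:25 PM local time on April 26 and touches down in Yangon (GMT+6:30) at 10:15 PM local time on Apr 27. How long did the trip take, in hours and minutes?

14 hours 50 minutes

Yangon is 10:00 ahead of Bellhaven.
Clock-face elapsed time (ignoring zones) is 24 hours 50 minutes.
Actual elapsed = 24 hours 50 minutes − 10:00 = 14 hours 50 minutes.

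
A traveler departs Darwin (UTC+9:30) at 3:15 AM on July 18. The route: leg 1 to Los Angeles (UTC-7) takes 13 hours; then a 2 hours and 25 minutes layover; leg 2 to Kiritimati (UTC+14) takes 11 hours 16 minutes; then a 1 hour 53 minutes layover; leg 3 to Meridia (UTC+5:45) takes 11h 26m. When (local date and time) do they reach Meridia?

3:30 PM on July 19

Convert departure to UTC: 3:15 AM − 9:30 = 5:45 PM UTC on Jul 17.
Add 13 hours leg 1 → 6:45 AM UTC (Jul 18).
Add 2 hours 25 minutes layover in Los Angeles → 9:10 AM UTC.
Add 11 hours and 16 minutes leg 2 → 8:26 PM UTC.
Add 1 hour and 53 minutes layover in Kiritimati → 10:19 PM UTC.
Add 11 hours 26 minutes leg 3 → 9:45 AM UTC (Jul 19).
Meridia is UTC+5:45, so local arrival = 9:45 AM + 5:45 = 3:30 PM on Jul 19.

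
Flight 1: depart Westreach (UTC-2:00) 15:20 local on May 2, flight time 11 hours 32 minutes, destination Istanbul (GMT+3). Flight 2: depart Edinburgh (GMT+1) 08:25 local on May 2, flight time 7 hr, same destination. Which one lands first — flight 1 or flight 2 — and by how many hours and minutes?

the second, by 14 hours 27 minutes

Flight 1 in UTC: 15:20 + 2:00 = 17:20 on May 2.
+11 hours and 32 minutes → arrive 04:52 UTC on May 3.
Flight 2 in UTC: 08:25 − 1:00 = 07:25 on May 2.
+7 hours → arrive 14:25 UTC on May 2.
Flight 2 lands earlier by 14 hours 27 minutes.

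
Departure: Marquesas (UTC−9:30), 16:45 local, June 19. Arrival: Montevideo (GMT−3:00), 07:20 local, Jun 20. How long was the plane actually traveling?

8 hours 5 minutes

Montevideo is 6:30 ahead of Marquesas.
Clock-face elapsed time (ignoring zones) is 14 hours 35 minutes.
Actual elapsed = 14 hours 35 minutes − 6:30 = 8 hours 5 minutes.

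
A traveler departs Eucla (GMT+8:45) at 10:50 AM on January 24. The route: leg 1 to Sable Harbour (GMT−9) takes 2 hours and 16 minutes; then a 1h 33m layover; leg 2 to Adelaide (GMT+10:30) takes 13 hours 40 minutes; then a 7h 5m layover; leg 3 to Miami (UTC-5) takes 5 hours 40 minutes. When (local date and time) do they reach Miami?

3:19 AM on January 25

Convert departure to UTC: 10:50 AM − 8:45 = 2:05 AM UTC on Jan 24.
Add 2 hours 16 minutes leg 1 → 4:21 AM UTC.
Add 1 hour 33 minutes layover in Sable Harbour → 5:54 AM UTC.
Add 13 hours and 40 minutes leg 2 → 7:34 PM UTC.
Add 7 hours and 5 minutes layover in Adelaide → 2:39 AM UTC (Jan 25).
Add 5 hours 40 minutes leg 3 → 8:19 AM UTC.
Miami is UTC−5:00, so local arrival = 8:19 AM − 5:00 = 3:19 AM on Jan 25.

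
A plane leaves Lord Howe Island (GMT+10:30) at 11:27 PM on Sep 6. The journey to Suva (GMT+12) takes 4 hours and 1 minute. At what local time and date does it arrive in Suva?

Convert departure to UTC: 11:27 PM − 10:30 = 12:57 PM UTC on Sep 6.
Add 4 hours and 1 minute travel time → 4:58 PM UTC.
Suva is UTC+12:00, so local arrival = 4:58 PM + 12:00 = 4:58 AM on Sep 7.

4:58 AM on Sep 7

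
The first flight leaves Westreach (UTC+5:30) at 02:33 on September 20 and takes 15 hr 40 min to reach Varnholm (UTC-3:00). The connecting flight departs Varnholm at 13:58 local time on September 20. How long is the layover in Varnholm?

4 hours 15 minutes

Convert departure to UTC: 02:33 − 5:30 = 21:03 UTC on Sep 19.
Add 15 hours 40 minutes flight time → 12:43 UTC (Sep 20).
Varnholm is UTC−3:00, so local arrival = 12:43 − 3:00 = 09:43 on Sep 20.
Layover = 13:58 − 09:43 = 4 hours 15 minutes.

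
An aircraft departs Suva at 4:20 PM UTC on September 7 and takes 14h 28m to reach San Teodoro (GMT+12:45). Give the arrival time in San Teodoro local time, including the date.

Departure is given in UTC: 4:20 PM on Sep 7.
Add 14 hours 28 minutes → 6:48 AM UTC (Sep 8).
San Teodoro is UTC+12:45: 6:48 AM + 12:45 = 7:33 PM on Sep 8.

7:33 PM on September 8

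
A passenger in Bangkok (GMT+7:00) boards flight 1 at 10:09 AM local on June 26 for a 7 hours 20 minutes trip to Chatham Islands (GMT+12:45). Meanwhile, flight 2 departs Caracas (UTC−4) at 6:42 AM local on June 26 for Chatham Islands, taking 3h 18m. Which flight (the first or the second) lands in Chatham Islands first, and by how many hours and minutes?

Flight 1 in UTC: 10:09 AM − 7:00 = 3:09 AM on Jun 26.
+7 hours and 20 minutes → arrive 10:29 AM UTC on Jun 26.
Flight 2 in UTC: 6:42 AM + 4:00 = 10:42 AM on Jun 26.
+3 hours 18 minutes → arrive 2:00 PM UTC on Jun 26.
Flight 1 lands earlier by 3 hours 31 minutes.

the first, by 3 hours 31 minutes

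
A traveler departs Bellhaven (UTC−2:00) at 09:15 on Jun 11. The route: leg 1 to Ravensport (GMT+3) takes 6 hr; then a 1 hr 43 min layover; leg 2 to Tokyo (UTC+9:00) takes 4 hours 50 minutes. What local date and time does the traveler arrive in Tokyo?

Convert departure to UTC: 09:15 + 2:00 = 11:15 UTC on Jun 11.
Add 6 hours leg 1 → 17:15 UTC.
Add 1 hour 43 minutes layover in Ravensport → 18:58 UTC.
Add 4 hours and 50 minutes leg 2 → 23:48 UTC.
Tokyo is UTC+9:00, so local arrival = 23:48 + 9:00 = 08:48 on Jun 12.

08:48 on June 12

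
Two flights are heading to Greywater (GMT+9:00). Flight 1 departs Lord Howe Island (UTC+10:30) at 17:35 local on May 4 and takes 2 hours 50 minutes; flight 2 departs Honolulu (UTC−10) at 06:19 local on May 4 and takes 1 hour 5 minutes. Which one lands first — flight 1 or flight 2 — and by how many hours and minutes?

Flight 1 in UTC: 17:35 − 10:30 = 07:05 on May 4.
+2 hours 50 minutes → arrive 09:55 UTC on May 4.
Flight 2 in UTC: 06:19 + 10:00 = 16:19 on May 4.
+1 hour 5 minutes → arrive 17:24 UTC on May 4.
Flight 1 lands earlier by 7 hours 29 minutes.

the first, by 7 hours 29 minutes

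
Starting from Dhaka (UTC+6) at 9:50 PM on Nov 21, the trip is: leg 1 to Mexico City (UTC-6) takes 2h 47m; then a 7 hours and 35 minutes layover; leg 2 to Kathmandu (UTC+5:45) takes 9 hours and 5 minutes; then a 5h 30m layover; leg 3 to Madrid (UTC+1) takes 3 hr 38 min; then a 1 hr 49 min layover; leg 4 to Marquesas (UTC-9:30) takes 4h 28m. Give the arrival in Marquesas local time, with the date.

5:12 PM on Nov 22

Convert departure to UTC: 9:50 PM − 6:00 = 3:50 PM UTC on Nov 21.
Add 2 hours 47 minutes leg 1 → 6:37 PM UTC.
Add 7 hours 35 minutes layover in Mexico City → 2:12 AM UTC (Nov 22).
Add 9 hours 5 minutes leg 2 → 11:17 AM UTC.
Add 5 hours 30 minutes layover in Kathmandu → 4:47 PM UTC.
Add 3 hours 38 minutes leg 3 → 8:25 PM UTC.
Add 1 hour and 49 minutes layover in Madrid → 10:14 PM UTC.
Add 4 hours 28 minutes leg 4 → 2:42 AM UTC (Nov 23).
Marquesas is UTC−9:30, so local arrival = 2:42 AM − 9:30 = 5:12 PM on Nov 22.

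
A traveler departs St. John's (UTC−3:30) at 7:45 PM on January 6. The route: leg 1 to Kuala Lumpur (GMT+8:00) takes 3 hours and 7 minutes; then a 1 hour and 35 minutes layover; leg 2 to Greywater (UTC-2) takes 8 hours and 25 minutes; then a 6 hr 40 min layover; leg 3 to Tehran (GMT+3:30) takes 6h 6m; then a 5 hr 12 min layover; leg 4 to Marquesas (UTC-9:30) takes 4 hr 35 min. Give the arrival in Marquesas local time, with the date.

Convert departure to UTC: 7:45 PM + 3:30 = 11:15 PM UTC on Jan 6.
Add 3 hours and 7 minutes leg 1 → 2:22 AM UTC (Jan 7).
Add 1 hour 35 minutes layover in Kuala Lumpur → 3:57 AM UTC.
Add 8 hours 25 minutes leg 2 → 12:22 PM UTC.
Add 6 hours and 40 minutes layover in Greywater → 7:02 PM UTC.
Add 6 hours 6 minutes leg 3 → 1:08 AM UTC (Jan 8).
Add 5 hours and 12 minutes layover in Tehran → 6:20 AM UTC.
Add 4 hours 35 minutes leg 4 → 10:55 AM UTC.
Marquesas is UTC−9:30, so local arrival = 10:55 AM − 9:30 = 1:25 AM on Jan 8.

1:25 AM on January 8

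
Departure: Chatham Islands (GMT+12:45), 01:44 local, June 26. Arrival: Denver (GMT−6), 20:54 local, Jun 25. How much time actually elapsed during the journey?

Denver is 18:45 behind Chatham Islands.
Clock-face elapsed time (ignoring zones) is −4 hours 50 minutes.
Actual elapsed = −4 hours 50 minutes + 18:45 = 13 hours 55 minutes.

13 hours 55 minutes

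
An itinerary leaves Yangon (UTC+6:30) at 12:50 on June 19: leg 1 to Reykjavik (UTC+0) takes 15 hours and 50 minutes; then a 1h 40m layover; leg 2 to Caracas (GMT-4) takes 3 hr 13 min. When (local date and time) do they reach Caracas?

Convert departure to UTC: 12:50 − 6:30 = 06:20 UTC on Jun 19.
Add 15 hours and 50 minutes leg 1 → 22:10 UTC.
Add 1 hour 40 minutes layover in Reykjavik → 23:50 UTC.
Add 3 hours and 13 minutes leg 2 → 03:03 UTC (Jun 20).
Caracas is UTC−4:00, so local arrival = 03:03 − 4:00 = 23:03 on Jun 19.

23:03 on June 19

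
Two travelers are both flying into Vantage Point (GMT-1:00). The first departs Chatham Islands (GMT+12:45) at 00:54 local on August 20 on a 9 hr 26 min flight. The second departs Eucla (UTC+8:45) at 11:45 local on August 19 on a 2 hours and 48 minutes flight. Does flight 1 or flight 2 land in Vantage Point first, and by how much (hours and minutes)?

the second, by 15 hours 47 minutes

Flight 1 in UTC: 00:54 − 12:45 = 12:09 on Aug 19.
+9 hours 26 minutes → arrive 21:35 UTC on Aug 19.
Flight 2 in UTC: 11:45 − 8:45 = 03:00 on Aug 19.
+2 hours 48 minutes → arrive 05:48 UTC on Aug 19.
Flight 2 lands earlier by 15 hours 47 minutes.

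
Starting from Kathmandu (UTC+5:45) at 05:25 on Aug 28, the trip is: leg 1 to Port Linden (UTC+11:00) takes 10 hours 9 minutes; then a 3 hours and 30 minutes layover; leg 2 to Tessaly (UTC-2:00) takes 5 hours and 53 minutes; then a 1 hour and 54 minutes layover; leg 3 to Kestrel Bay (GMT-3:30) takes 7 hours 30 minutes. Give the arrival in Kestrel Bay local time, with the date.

01:06 on August 29

Convert departure to UTC: 05:25 − 5:45 = 23:40 UTC on Aug 27.
Add 10 hours 9 minutes leg 1 → 09:49 UTC (Aug 28).
Add 3 hours 30 minutes layover in Port Linden → 13:19 UTC.
Add 5 hours 53 minutes leg 2 → 19:12 UTC.
Add 1 hour 54 minutes layover in Tessaly → 21:06 UTC.
Add 7 hours 30 minutes leg 3 → 04:36 UTC (Aug 29).
Kestrel Bay is UTC−3:30, so local arrival = 04:36 − 3:30 = 01:06 on Aug 29.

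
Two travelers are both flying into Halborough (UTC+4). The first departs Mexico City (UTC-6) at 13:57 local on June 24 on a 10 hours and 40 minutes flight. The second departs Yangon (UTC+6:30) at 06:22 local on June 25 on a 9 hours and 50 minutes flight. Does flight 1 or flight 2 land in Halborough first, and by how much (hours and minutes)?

Flight 1 in UTC: 13:57 + 6:00 = 19:57 on Jun 24.
+10 hours and 40 minutes → arrive 06:37 UTC on Jun 25.
Flight 2 in UTC: 06:22 − 6:30 = 23:52 on Jun 24.
+9 hours 50 minutes → arrive 09:42 UTC on Jun 25.
Flight 1 lands earlier by 3 hours 5 minutes.

the first, by 3 hours 5 minutes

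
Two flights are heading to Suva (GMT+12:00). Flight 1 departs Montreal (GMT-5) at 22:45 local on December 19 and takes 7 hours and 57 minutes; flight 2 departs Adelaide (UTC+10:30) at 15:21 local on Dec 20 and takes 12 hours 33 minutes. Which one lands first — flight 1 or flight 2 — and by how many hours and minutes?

the first, by 5 hours 42 minutes

Flight 1 in UTC: 22:45 + 5:00 = 03:45 on Dec 20.
+7 hours and 57 minutes → arrive 11:42 UTC on Dec 20.
Flight 2 in UTC: 15:21 − 10:30 = 04:51 on Dec 20.
+12 hours 33 minutes → arrive 17:24 UTC on Dec 20.
Flight 1 lands earlier by 5 hours 42 minutes.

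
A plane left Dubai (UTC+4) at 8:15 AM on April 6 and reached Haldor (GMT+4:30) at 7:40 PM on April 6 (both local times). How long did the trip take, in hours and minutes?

Haldor is 0:30 ahead of Dubai.
Clock-face elapsed time (ignoring zones) is 11 hours 25 minutes.
Actual elapsed = 11 hours 25 minutes − 0:30 = 10 hours 55 minutes.

10 hours 55 minutes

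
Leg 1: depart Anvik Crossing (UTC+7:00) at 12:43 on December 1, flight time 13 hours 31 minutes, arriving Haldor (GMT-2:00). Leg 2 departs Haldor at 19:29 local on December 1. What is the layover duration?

Convert departure to UTC: 12:43 − 7:00 = 05:43 UTC on Dec 1.
Add 13 hours and 31 minutes flight time → 19:14 UTC.
Haldor is UTC−2:00, so local arrival = 19:14 − 2:00 = 17:14 on Dec 1.
Layover = 19:29 − 17:14 = 2 hours 15 minutes.

2 hours 15 minutes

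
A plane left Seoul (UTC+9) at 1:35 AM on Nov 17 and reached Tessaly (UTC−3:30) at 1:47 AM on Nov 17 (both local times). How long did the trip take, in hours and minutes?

12 hours 42 minutes

Departure in UTC: 1:35 AM − 9:00 = 4:35 PM on Nov 16.
Arrival in UTC: 1:47 AM + 3:30 = 5:17 AM on Nov 17.
Elapsed = 5:17 AM − 4:35 PM (+1 day) = 12 hours 42 minutes.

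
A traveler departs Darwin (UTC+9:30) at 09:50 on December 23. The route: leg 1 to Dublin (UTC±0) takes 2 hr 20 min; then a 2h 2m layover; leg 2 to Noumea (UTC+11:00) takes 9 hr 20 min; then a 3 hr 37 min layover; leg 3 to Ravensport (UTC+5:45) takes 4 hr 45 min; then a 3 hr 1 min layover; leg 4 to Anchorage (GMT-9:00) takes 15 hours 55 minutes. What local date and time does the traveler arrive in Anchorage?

Convert departure to UTC: 09:50 − 9:30 = 00:20 UTC on Dec 23.
Add 2 hours and 20 minutes leg 1 → 02:40 UTC.
Add 2 hours 2 minutes layover in Dublin → 04:42 UTC.
Add 9 hours and 20 minutes leg 2 → 14:02 UTC.
Add 3 hours and 37 minutes layover in Noumea → 17:39 UTC.
Add 4 hours and 45 minutes leg 3 → 22:24 UTC.
Add 3 hours and 1 minute layover in Ravensport → 01:25 UTC (Dec 24).
Add 15 hours 55 minutes leg 4 → 17:20 UTC.
Anchorage is UTC−9:00, so local arrival = 17:20 − 9:00 = 08:20 on Dec 24.

08:20 on Dec 24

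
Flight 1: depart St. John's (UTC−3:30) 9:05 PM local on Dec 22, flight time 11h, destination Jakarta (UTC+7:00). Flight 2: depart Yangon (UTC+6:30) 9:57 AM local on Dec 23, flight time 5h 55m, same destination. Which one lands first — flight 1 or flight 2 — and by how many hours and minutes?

the second, by 2 hours 13 minutes

Flight 1 in UTC: 9:05 PM + 3:30 = 12:35 AM on Dec 23.
+11 hours → arrive 11:35 AM UTC on Dec 23.
Flight 2 in UTC: 9:57 AM − 6:30 = 3:27 AM on Dec 23.
+5 hours and 55 minutes → arrive 9:22 AM UTC on Dec 23.
Flight 2 lands earlier by 2 hours 13 minutes.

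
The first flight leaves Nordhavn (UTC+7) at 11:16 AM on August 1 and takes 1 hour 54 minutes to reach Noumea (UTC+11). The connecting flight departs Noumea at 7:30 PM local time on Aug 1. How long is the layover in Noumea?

Convert departure to UTC: 11:16 AM − 7:00 = 4:16 AM UTC on Aug 1.
Add 1 hour 54 minutes flight time → 6:10 AM UTC.
Noumea is UTC+11:00, so local arrival = 6:10 AM + 11:00 = 5:10 PM on Aug 1.
Layover = 7:30 PM − 5:10 PM = 2 hours 20 minutes.

2 hours 20 minutes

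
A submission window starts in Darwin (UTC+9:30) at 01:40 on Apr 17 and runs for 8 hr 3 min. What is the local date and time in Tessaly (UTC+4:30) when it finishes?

04:43 on April 17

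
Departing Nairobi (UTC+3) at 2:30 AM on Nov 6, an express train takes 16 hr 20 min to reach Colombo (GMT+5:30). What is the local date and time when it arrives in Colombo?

9:20 PM on November 6

Convert departure to UTC: 2:30 AM − 3:00 = 11:30 PM UTC on Nov 5.
Add 16 hours and 20 minutes travel time → 3:50 PM UTC (Nov 6).
Colombo is UTC+5:30, so local arrival = 3:50 PM + 5:30 = 9:20 PM on Nov 6.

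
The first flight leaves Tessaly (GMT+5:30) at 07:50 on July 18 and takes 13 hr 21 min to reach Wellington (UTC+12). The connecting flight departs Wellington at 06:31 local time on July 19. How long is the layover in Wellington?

Convert departure to UTC: 07:50 − 5:30 = 02:20 UTC on Jul 18.
Add 13 hours 21 minutes flight time → 15:41 UTC.
Wellington is UTC+12:00, so local arrival = 15:41 + 12:00 = 03:41 on Jul 19.
Layover = 06:31 − 03:41 = 2 hours 50 minutes.

2 hours 50 minutes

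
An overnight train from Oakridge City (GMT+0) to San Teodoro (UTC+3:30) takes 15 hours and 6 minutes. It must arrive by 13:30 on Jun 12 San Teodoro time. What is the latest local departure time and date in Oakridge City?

Target arrival in UTC: 13:30 − 3:30 = 10:00 on Jun 12.
Subtract 15 hours and 6 minutes → departure 18:54 UTC on Jun 11.
Oakridge City is UTC+0, so departure is 18:54 on Jun 11.

18:54 on Jun 11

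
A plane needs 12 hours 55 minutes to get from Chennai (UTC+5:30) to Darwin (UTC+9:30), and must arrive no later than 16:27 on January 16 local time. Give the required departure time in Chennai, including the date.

Target arrival in UTC: 16:27 − 9:30 = 06:57 on Jan 16.
Subtract 12 hours 55 minutes → departure 18:02 UTC on Jan 15.
Chennai is UTC+5:30: 18:02 + 5:30 = 23:32 on Jan 15.

23:32 on January 15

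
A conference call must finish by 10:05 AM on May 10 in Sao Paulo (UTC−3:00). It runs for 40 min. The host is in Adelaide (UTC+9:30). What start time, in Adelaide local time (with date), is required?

Target end time in UTC: 10:05 AM + 3:00 = 1:05 PM on May 10.
Subtract 40 minutes → start 12:25 PM UTC on May 10.
Adelaide is UTC+9:30: 12:25 PM + 9:30 = 9:55 PM on May 10.

9:55 PM on May 10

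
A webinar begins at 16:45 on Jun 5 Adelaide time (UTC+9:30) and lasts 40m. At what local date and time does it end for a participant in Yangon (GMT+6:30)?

14:25 on Jun 5

Yangon is 3:00 behind Adelaide.
After 40 minutes it is 17:25 in Adelaide.
Shift by the zone difference: 17:25 − 3:00 = 14:25 on Jun 5 in Yangon.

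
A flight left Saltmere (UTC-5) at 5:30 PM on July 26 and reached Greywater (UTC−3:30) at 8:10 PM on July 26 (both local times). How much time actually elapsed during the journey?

Greywater is 1:30 ahead of Saltmere.
Clock-face elapsed time (ignoring zones) is 2 hours 40 minutes.
Actual elapsed = 2 hours 40 minutes − 1:30 = 1 hour 10 minutes.

1 hour 10 minutes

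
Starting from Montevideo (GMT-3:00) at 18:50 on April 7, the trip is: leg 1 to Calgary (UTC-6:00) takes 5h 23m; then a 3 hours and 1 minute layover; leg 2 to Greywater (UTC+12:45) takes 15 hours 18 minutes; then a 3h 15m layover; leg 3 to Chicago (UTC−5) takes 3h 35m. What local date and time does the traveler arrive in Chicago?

Convert departure to UTC: 18:50 + 3:00 = 21:50 UTC on Apr 7.
Add 5 hours and 23 minutes leg 1 → 03:13 UTC (Apr 8).
Add 3 hours 1 minute layover in Calgary → 06:14 UTC.
Add 15 hours 18 minutes leg 2 → 21:32 UTC.
Add 3 hours 15 minutes layover in Greywater → 00:47 UTC (Apr 9).
Add 3 hours 35 minutes leg 3 → 04:22 UTC.
Chicago is UTC−5:00, so local arrival = 04:22 − 5:00 = 23:22 on Apr 8.

23:22 on Apr 8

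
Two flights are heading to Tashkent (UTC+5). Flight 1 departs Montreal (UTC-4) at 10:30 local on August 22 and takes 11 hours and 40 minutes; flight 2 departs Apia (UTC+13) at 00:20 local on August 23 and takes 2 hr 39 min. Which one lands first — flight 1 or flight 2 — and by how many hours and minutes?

Flight 1 in UTC: 10:30 + 4:00 = 14:30 on Aug 22.
+11 hours 40 minutes → arrive 02:10 UTC on Aug 23.
Flight 2 in UTC: 00:20 − 13:00 = 11:20 on Aug 22.
+2 hours 39 minutes → arrive 13:59 UTC on Aug 22.
Flight 2 lands earlier by 12 hours 11 minutes.

the second, by 12 hours 11 minutes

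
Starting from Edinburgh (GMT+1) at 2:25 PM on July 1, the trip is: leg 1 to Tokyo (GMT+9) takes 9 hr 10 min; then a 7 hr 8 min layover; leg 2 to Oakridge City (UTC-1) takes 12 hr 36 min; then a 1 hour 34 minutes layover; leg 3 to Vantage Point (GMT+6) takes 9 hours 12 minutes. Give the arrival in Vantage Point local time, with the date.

11:05 AM on July 3

Convert departure to UTC: 2:25 PM − 1:00 = 1:25 PM UTC on Jul 1.
Add 9 hours 10 minutes leg 1 → 10:35 PM UTC.
Add 7 hours 8 minutes layover in Tokyo → 5:43 AM UTC (Jul 2).
Add 12 hours 36 minutes leg 2 → 6:19 PM UTC.
Add 1 hour and 34 minutes layover in Oakridge City → 7:53 PM UTC.
Add 9 hours 12 minutes leg 3 → 5:05 AM UTC (Jul 3).
Vantage Point is UTC+6:00, so local arrival = 5:05 AM + 6:00 = 11:05 AM on Jul 3.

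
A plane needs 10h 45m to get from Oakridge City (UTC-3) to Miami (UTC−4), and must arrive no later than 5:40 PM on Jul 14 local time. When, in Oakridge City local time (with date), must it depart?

Target arrival in UTC: 5:40 PM + 4:00 = 9:40 PM on Jul 14.
Subtract 10 hours and 45 minutes → departure 10:55 AM UTC on Jul 14.
Oakridge City is UTC−3:00: 10:55 AM − 3:00 = 7:55 AM on Jul 14.

7:55 AM on July 14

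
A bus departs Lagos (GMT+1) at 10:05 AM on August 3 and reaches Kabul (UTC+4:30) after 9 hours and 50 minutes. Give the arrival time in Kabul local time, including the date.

11:25 PM on August 3

Kabul is 3:30 ahead of Lagos.
After 9 hours and 50 minutes it is 7:55 PM in Lagos.
Shift by the zone difference: 7:55 PM + 3:30 = 11:25 PM on Aug 3 in Kabul.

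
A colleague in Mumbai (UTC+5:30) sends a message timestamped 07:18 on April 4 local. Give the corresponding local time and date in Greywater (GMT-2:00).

23:48 on Apr 3

In UTC: 07:18 − 5:30 = 01:48 on Apr 4.
Greywater is UTC−2:00: 01:48 − 2:00 = 23:48 on Apr 3.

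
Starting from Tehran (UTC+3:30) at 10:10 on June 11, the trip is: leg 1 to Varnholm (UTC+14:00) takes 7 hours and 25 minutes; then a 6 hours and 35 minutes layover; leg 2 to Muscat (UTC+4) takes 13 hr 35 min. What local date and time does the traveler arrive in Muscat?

14:15 on June 12

Convert departure to UTC: 10:10 − 3:30 = 06:40 UTC on Jun 11.
Add 7 hours and 25 minutes leg 1 → 14:05 UTC.
Add 6 hours and 35 minutes layover in Varnholm → 20:40 UTC.
Add 13 hours 35 minutes leg 2 → 10:15 UTC (Jun 12).
Muscat is UTC+4:00, so local arrival = 10:15 + 4:00 = 14:15 on Jun 12.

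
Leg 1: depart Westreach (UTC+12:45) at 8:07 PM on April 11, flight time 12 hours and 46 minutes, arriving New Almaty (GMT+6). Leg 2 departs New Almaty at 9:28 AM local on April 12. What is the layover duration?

Convert departure to UTC: 8:07 PM − 12:45 = 7:22 AM UTC on Apr 11.
Add 12 hours 46 minutes flight time → 8:08 PM UTC.
New Almaty is UTC+6:00, so local arrival = 8:08 PM + 6:00 = 2:08 AM on Apr 12.
Layover = 9:28 AM − 2:08 AM = 7 hours 20 minutes.

7 hours 20 minutes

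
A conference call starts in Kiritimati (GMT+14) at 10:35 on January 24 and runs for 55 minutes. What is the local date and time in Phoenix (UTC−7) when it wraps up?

Convert start to UTC: 10:35 − 14:00 = 20:35 UTC on Jan 23.
Add 55 minutes duration → 21:30 UTC.
Phoenix is UTC−7:00, so local end time = 21:30 − 7:00 = 14:30 on Jan 23.

14:30 on January 23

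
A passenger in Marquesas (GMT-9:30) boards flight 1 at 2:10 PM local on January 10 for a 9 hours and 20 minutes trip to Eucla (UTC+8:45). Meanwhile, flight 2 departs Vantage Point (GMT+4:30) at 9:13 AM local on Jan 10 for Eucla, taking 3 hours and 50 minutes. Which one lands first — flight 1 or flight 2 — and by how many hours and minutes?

Flight 1 in UTC: 2:10 PM + 9:30 = 11:40 PM on Jan 10.
+9 hours 20 minutes → arrive 9:00 AM UTC on Jan 11.
Flight 2 in UTC: 9:13 AM − 4:30 = 4:43 AM on Jan 10.
+3 hours 50 minutes → arrive 8:33 AM UTC on Jan 10.
Flight 2 lands earlier by 24 hours 27 minutes.

the second, by 24 hours 27 minutes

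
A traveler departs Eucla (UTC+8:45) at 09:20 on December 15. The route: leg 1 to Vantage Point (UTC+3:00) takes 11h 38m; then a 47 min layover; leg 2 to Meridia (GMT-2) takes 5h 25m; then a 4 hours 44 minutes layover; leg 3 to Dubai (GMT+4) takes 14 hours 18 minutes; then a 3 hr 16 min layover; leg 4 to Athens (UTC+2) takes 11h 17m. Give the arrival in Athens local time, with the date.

06:00 on December 17

Convert departure to UTC: 09:20 − 8:45 = 00:35 UTC on Dec 15.
Add 11 hours and 38 minutes leg 1 → 12:13 UTC.
Add 47 minutes layover in Vantage Point → 13:00 UTC.
Add 5 hours and 25 minutes leg 2 → 18:25 UTC.
Add 4 hours and 44 minutes layover in Meridia → 23:09 UTC.
Add 14 hours and 18 minutes leg 3 → 13:27 UTC (Dec 16).
Add 3 hours and 16 minutes layover in Dubai → 16:43 UTC.
Add 11 hours and 17 minutes leg 4 → 04:00 UTC (Dec 17).
Athens is UTC+2:00, so local arrival = 04:00 + 2:00 = 06:00 on Dec 17.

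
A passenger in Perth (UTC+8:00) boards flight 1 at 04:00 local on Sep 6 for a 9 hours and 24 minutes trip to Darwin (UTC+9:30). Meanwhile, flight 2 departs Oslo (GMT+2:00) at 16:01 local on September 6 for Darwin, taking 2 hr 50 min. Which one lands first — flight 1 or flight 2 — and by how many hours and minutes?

Flight 1 in UTC: 04:00 − 8:00 = 20:00 on Sep 5.
+9 hours and 24 minutes → arrive 05:24 UTC on Sep 6.
Flight 2 in UTC: 16:01 − 2:00 = 14:01 on Sep 6.
+2 hours 50 minutes → arrive 16:51 UTC on Sep 6.
Flight 1 lands earlier by 11 hours 27 minutes.

the first, by 11 hours 27 minutes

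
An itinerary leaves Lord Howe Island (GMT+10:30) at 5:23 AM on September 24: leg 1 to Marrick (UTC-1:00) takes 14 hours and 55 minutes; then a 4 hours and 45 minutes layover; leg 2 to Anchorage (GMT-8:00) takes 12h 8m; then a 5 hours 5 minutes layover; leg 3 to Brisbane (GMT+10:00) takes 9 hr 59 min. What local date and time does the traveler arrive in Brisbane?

Convert departure to UTC: 5:23 AM − 10:30 = 6:53 PM UTC on Sep 23.
Add 14 hours 55 minutes leg 1 → 9:48 AM UTC (Sep 24).
Add 4 hours 45 minutes layover in Marrick → 2:33 PM UTC.
Add 12 hours 8 minutes leg 2 → 2:41 AM UTC (Sep 25).
Add 5 hours and 5 minutes layover in Anchorage → 7:46 AM UTC.
Add 9 hours and 59 minutes leg 3 → 5:45 PM UTC.
Brisbane is UTC+10:00, so local arrival = 5:45 PM + 10:00 = 3:45 AM on Sep 26.

3:45 AM on Sep 26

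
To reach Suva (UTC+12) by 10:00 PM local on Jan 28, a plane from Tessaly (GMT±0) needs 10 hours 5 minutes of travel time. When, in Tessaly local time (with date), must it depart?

11:55 PM on January 27

Target arrival in UTC: 10:00 PM − 12:00 = 10:00 AM on Jan 28.
Subtract 10 hours and 5 minutes → departure 11:55 PM UTC on Jan 27.
Tessaly is UTC+0, so departure is 11:55 PM on Jan 27.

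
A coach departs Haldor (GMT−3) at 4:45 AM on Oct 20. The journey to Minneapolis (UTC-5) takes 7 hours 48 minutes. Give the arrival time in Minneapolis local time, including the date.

10:33 AM on Oct 20

Convert departure to UTC: 4:45 AM + 3:00 = 7:45 AM UTC on Oct 20.
Add 7 hours and 48 minutes travel time → 3:33 PM UTC.
Minneapolis is UTC−5:00, so local arrival = 3:33 PM − 5:00 = 10:33 AM on Oct 20.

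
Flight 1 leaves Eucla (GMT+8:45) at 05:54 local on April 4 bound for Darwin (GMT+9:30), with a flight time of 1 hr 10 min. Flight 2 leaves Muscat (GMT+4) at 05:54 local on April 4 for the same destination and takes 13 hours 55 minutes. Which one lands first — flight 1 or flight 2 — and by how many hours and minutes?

Flight 1 in UTC: 05:54 − 8:45 = 21:09 on Apr 3.
+1 hour and 10 minutes → arrive 22:19 UTC on Apr 3.
Flight 2 in UTC: 05:54 − 4:00 = 01:54 on Apr 4.
+13 hours and 55 minutes → arrive 15:49 UTC on Apr 4.
Flight 1 lands earlier by 17 hours 30 minutes.

the first, by 17 hours 30 minutes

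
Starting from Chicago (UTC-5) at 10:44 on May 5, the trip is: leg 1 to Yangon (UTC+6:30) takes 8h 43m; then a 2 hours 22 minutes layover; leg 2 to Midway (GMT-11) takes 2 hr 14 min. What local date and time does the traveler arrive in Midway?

18:03 on May 5

Convert departure to UTC: 10:44 + 5:00 = 15:44 UTC on May 5.
Add 8 hours 43 minutes leg 1 → 00:27 UTC (May 6).
Add 2 hours 22 minutes layover in Yangon → 02:49 UTC.
Add 2 hours 14 minutes leg 2 → 05:03 UTC.
Midway is UTC−11:00, so local arrival = 05:03 − 11:00 = 18:03 on May 5.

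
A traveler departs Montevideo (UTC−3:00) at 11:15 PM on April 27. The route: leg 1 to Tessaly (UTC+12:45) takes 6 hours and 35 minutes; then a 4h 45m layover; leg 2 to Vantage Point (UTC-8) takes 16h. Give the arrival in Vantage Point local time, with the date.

9:35 PM on Apr 28

Convert departure to UTC: 11:15 PM + 3:00 = 2:15 AM UTC on Apr 28.
Add 6 hours 35 minutes leg 1 → 8:50 AM UTC.
Add 4 hours 45 minutes layover in Tessaly → 1:35 PM UTC.
Add 16 hours leg 2 → 5:35 AM UTC (Apr 29).
Vantage Point is UTC−8:00, so local arrival = 5:35 AM − 8:00 = 9:35 PM on Apr 28.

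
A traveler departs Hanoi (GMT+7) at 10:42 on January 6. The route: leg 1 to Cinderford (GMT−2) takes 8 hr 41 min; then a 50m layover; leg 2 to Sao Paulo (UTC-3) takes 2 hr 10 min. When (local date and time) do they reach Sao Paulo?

Convert departure to UTC: 10:42 − 7:00 = 03:42 UTC on Jan 6.
Add 8 hours and 41 minutes leg 1 → 12:23 UTC.
Add 50 minutes layover in Cinderford → 13:13 UTC.
Add 2 hours and 10 minutes leg 2 → 15:23 UTC.
Sao Paulo is UTC−3:00, so local arrival = 15:23 − 3:00 = 12:23 on Jan 6.

12:23 on Jan 6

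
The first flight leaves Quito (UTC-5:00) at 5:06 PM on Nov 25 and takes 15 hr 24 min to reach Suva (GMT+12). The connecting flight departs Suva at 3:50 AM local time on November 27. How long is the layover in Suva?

Convert departure to UTC: 5:06 PM + 5:00 = 10:06 PM UTC on Nov 25.
Add 15 hours and 24 minutes flight time → 1:30 PM UTC (Nov 26).
Suva is UTC+12:00, so local arrival = 1:30 PM + 12:00 = 1:30 AM on Nov 27.
Layover = 3:50 AM − 1:30 AM = 2 hours 20 minutes.

2 hours 20 minutes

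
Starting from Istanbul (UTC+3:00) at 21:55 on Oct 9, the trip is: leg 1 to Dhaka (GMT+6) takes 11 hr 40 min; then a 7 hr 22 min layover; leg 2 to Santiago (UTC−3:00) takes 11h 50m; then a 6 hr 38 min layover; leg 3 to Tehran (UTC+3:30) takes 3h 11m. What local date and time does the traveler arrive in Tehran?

15:06 on October 11

Convert departure to UTC: 21:55 − 3:00 = 18:55 UTC on Oct 9.
Add 11 hours 40 minutes leg 1 → 06:35 UTC (Oct 10).
Add 7 hours and 22 minutes layover in Dhaka → 13:57 UTC.
Add 11 hours and 50 minutes leg 2 → 01:47 UTC (Oct 11).
Add 6 hours 38 minutes layover in Santiago → 08:25 UTC.
Add 3 hours 11 minutes leg 3 → 11:36 UTC.
Tehran is UTC+3:30, so local arrival = 11:36 + 3:30 = 15:06 on Oct 11.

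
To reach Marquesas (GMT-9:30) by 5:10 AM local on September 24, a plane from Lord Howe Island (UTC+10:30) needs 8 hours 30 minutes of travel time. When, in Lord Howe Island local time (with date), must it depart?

4:40 PM on September 24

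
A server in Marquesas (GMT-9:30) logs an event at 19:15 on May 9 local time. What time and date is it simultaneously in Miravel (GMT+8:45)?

In UTC: 19:15 + 9:30 = 04:45 on May 10.
Miravel is UTC+8:45: 04:45 + 8:45 = 13:30 on May 10.

13:30 on May 10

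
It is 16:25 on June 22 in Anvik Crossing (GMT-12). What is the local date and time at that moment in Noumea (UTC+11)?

In UTC: 16:25 + 12:00 = 04:25 on Jun 23.
Noumea is UTC+11:00: 04:25 + 11:00 = 15:25 on Jun 23.

15:25 on June 23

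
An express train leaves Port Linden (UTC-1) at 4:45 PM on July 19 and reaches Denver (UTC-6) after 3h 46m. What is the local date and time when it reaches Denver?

Convert departure to UTC: 4:45 PM + 1:00 = 5:45 PM UTC on Jul 19.
Add 3 hours and 46 minutes travel time → 9:31 PM UTC.
Denver is UTC−6:00, so local arrival = 9:31 PM − 6:00 = 3:31 PM on Jul 19.

3:31 PM on Jul 19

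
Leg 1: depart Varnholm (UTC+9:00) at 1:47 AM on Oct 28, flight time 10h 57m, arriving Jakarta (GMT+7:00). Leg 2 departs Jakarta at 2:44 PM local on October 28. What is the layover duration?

4 hours

Convert departure to UTC: 1:47 AM − 9:00 = 4:47 PM UTC on Oct 27.
Add 10 hours and 57 minutes flight time → 3:44 AM UTC (Oct 28).
Jakarta is UTC+7:00, so local arrival = 3:44 AM + 7:00 = 10:44 AM on Oct 28.
Layover = 2:44 PM − 10:44 AM = 4 hours.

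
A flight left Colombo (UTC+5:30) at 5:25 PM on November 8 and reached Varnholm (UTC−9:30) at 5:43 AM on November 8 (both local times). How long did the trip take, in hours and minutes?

3 hours 18 minutes

Departure in UTC: 5:25 PM − 5:30 = 11:55 AM on Nov 8.
Arrival in UTC: 5:43 AM + 9:30 = 3:13 PM on Nov 8.
Elapsed = 3:13 PM − 11:55 AM = 3 hours 18 minutes.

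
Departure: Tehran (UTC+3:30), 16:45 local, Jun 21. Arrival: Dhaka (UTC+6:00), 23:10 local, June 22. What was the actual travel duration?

27 hours 55 minutes

Dhaka is 2:30 ahead of Tehran.
Clock-face elapsed time (ignoring zones) is 30 hours 25 minutes.
Actual elapsed = 30 hours 25 minutes − 2:30 = 27 hours 55 minutes.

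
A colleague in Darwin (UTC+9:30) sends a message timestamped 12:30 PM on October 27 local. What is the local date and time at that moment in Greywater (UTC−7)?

8:00 PM on Oct 26

In UTC: 12:30 PM − 9:30 = 3:00 AM on Oct 27.
Greywater is UTC−7:00: 3:00 AM − 7:00 = 8:00 PM on Oct 26.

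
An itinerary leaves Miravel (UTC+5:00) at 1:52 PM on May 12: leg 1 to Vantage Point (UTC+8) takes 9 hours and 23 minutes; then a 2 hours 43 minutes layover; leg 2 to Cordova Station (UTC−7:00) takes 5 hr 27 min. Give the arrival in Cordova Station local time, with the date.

7:25 PM on May 12

Convert departure to UTC: 1:52 PM − 5:00 = 8:52 AM UTC on May 12.
Add 9 hours and 23 minutes leg 1 → 6:15 PM UTC.
Add 2 hours and 43 minutes layover in Vantage Point → 8:58 PM UTC.
Add 5 hours and 27 minutes leg 2 → 2:25 AM UTC (May 13).
Cordova Station is UTC−7:00, so local arrival = 2:25 AM − 7:00 = 7:25 PM on May 12.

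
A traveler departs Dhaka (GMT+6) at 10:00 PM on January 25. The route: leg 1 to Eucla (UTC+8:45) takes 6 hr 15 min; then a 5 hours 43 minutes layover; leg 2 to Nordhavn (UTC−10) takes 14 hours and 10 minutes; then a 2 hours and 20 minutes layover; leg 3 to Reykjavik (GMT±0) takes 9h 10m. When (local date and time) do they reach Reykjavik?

5:38 AM on January 27

Convert departure to UTC: 10:00 PM − 6:00 = 4:00 PM UTC on Jan 25.
Add 6 hours 15 minutes leg 1 → 10:15 PM UTC.
Add 5 hours 43 minutes layover in Eucla → 3:58 AM UTC (Jan 26).
Add 14 hours 10 minutes leg 2 → 6:08 PM UTC.
Add 2 hours and 20 minutes layover in Nordhavn → 8:28 PM UTC.
Add 9 hours and 10 minutes leg 3 → 5:38 AM UTC (Jan 27).
Reykjavik is UTC+0, so local arrival is the same: 5:38 AM on Jan 27.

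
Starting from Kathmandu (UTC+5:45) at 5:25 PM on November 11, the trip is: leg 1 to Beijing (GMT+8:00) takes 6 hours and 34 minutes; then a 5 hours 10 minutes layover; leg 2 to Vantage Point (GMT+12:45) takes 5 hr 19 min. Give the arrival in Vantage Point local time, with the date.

Convert departure to UTC: 5:25 PM − 5:45 = 11:40 AM UTC on Nov 11.
Add 6 hours and 34 minutes leg 1 → 6:14 PM UTC.
Add 5 hours 10 minutes layover in Beijing → 11:24 PM UTC.
Add 5 hours 19 minutes leg 2 → 4:43 AM UTC (Nov 12).
Vantage Point is UTC+12:45, so local arrival = 4:43 AM + 12:45 = 5:28 PM on Nov 12.

5:28 PM on Nov 12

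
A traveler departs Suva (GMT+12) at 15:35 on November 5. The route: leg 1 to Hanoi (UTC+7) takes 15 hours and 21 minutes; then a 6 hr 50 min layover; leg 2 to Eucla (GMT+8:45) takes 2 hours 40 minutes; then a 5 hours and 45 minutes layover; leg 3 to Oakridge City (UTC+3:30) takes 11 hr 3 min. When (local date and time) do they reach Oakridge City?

00:44 on Nov 7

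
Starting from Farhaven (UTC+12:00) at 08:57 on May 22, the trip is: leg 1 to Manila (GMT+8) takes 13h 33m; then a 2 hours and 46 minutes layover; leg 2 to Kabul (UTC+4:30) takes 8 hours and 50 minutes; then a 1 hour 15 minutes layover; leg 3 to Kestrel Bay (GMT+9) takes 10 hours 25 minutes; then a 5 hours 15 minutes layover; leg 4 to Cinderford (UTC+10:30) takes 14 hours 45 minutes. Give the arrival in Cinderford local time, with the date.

16:16 on May 24

Convert departure to UTC: 08:57 − 12:00 = 20:57 UTC on May 21.
Add 13 hours 33 minutes leg 1 → 10:30 UTC (May 22).
Add 2 hours 46 minutes layover in Manila → 13:16 UTC.
Add 8 hours and 50 minutes leg 2 → 22:06 UTC.
Add 1 hour and 15 minutes layover in Kabul → 23:21 UTC.
Add 10 hours and 25 minutes leg 3 → 09:46 UTC (May 23).
Add 5 hours 15 minutes layover in Kestrel Bay → 15:01 UTC.
Add 14 hours and 45 minutes leg 4 → 05:46 UTC (May 24).
Cinderford is UTC+10:30, so local arrival = 05:46 + 10:30 = 16:16 on May 24.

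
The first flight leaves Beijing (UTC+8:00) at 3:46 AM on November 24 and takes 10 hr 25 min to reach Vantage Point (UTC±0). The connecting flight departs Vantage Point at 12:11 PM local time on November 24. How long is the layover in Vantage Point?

Convert departure to UTC: 3:46 AM − 8:00 = 7:46 PM UTC on Nov 23.
Add 10 hours 25 minutes flight time → 6:11 AM UTC (Nov 24).
Vantage Point is UTC+0, so local arrival is the same: 6:11 AM on Nov 24.
Layover = 12:11 PM − 6:11 AM = 6 hours.

6 hours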